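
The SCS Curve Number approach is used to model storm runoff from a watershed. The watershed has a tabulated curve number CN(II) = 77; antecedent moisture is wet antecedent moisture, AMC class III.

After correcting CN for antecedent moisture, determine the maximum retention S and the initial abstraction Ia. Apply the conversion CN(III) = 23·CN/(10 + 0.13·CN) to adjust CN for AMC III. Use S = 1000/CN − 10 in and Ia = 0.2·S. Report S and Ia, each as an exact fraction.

S = 100/77 in ≈ 1.299 in; Ia = 20/77 in ≈ 0.260 in

Adjust CN=77 to AMC III: 23·77/(10 + 0.13·77) → 1771 ÷ (2001/100) = 7700/87 ≈ 88.506
S = 1000/(7700/87) − 10 = 100/77 in ≈ 1.299 in
Ia = 0.2·(100/77) = 20/77 in ≈ 0.260 in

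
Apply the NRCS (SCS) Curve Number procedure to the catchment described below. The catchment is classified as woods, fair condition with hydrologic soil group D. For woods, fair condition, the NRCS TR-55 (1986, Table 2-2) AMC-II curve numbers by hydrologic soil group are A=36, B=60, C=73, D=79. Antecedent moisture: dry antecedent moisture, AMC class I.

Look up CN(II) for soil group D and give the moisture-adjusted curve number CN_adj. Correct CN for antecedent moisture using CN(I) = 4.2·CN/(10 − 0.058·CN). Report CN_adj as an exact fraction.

NRCS table: woods, fair condition, soil group D → CN(II) = 79
Dry (AMC I): CN(I) = 4.2·79/(10 − 0.058·79) = (1659/5)/(2709/500) = 7900/129 ≈ 61.240

CN_adj = 7900/129 ≈ 61.240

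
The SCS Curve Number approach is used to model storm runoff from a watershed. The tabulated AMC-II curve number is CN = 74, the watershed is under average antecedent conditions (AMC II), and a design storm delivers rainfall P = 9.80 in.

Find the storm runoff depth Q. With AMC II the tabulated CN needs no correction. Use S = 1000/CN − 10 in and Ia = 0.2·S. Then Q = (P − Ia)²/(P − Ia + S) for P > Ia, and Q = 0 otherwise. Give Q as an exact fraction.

Q = 2832489/431605 in ≈ 6.563 in

AMC II — tabulated CN = 74 applies directly.
Retention S: 1000/CN − 10 with CN=74.000 → S = 130/37 ≈ 3.514 in
Initial abstraction Ia = S/5 = (130/37)/5 = 26/37 ≈ 0.703 in
P − Ia = 9.800 − 0.703 = 1683/185 ≈ 9.097 in (> 0, runoff occurs)
Q = (1683/185)²/((1683/185) + 130/37) = (2832489/34225)/(2333/185) = 2832489/431605 in ≈ 6.563 in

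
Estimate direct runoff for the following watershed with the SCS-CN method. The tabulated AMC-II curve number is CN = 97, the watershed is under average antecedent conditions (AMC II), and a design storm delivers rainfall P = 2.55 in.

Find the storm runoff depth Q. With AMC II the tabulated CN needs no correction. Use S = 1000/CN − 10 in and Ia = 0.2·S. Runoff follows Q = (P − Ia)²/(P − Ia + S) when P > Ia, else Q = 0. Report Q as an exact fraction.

Average conditions: CN = 97 (no AMC adjustment).
Retention S: 1000/CN − 10 with CN=97.000 → S = 30/97 ≈ 0.309 in
Ia = 0.2S: 0.2·0.309 = 0.062 in (exactly 6/97)
P − Ia = 2.550 − 0.062 = 4827/1940 ≈ 2.488 in (> 0, runoff occurs)
Q = (4827/1940)²/((4827/1940) + 30/97) = (23299929/3763600)/(5427/1940) = 2588881/1169820 in ≈ 2.213 in

Q = 2588881/1169820 in ≈ 2.213 in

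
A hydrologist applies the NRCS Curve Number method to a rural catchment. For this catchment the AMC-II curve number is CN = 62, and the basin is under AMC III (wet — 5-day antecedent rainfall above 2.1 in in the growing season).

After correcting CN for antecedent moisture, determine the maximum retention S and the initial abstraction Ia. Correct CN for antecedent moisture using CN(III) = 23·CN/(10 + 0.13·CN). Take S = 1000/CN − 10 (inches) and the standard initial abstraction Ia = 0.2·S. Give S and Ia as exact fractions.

Wet (AMC III): CN(III) = 23·62/(10 + 0.13·62) = 1426/(903/50) = 71300/903 ≈ 78.959
S = 1000/(71300/903) − 10 = 1900/713 in ≈ 2.665 in
Initial abstraction Ia = S/5 = (1900/713)/5 = 380/713 ≈ 0.533 in

S = 1900/713 in ≈ 2.665 in; Ia = 380/713 in ≈ 0.533 in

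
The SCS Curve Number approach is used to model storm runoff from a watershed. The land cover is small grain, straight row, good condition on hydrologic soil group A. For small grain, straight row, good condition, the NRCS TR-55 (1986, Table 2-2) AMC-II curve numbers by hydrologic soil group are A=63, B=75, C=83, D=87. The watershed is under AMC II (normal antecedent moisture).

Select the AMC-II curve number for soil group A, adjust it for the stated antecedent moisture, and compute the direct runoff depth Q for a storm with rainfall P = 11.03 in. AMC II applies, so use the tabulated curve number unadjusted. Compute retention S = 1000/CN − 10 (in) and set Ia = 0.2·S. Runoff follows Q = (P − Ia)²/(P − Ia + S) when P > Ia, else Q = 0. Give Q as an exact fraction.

NRCS table: small grain, straight row, good condition, soil group A → CN(II) = 63
Average conditions: CN = 63 (no AMC adjustment).
S = 1000/63 − 10 = 370/63 in ≈ 5.873 in
Ia = 0.2·(370/63) = 74/63 in ≈ 1.175 in
Since P=11.030 > Ia=1.175: effective rainfall P−Ia = 62089/6300 in
Q: (62089/6300)² ÷ (99089/6300) = 3855043921/624260700 in (≈ 6.175 in)

Q = 3855043921/624260700 in ≈ 6.175 in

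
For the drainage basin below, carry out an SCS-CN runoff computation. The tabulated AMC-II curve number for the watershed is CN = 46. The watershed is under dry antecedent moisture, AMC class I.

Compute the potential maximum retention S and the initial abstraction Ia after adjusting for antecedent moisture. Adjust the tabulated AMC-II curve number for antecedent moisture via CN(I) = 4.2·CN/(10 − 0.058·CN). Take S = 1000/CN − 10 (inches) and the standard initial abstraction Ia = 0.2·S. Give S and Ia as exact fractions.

Dry (AMC I): CN(I) = 4.2·46/(10 − 0.058·46) = (966/5)/(1833/250) = 16100/611 ≈ 26.350
Max retention: S = 1000/(16100/611) − 10 = 4500/161 in (≈ 27.950 in)
Initial abstraction Ia = S/5 = (4500/161)/5 = 900/161 ≈ 5.590 in

S = 4500/161 in ≈ 27.950 in; Ia = 900/161 in ≈ 5.590 in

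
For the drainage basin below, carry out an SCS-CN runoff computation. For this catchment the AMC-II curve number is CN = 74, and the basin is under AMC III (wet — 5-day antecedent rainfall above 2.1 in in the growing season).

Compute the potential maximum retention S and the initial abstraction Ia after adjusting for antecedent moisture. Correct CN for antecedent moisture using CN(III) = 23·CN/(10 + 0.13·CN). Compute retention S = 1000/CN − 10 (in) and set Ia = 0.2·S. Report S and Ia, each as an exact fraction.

CN(III) from CN(II)=74: (23·74)/(10 + 0.13·74) = 85100/981 ≈ 86.748
S = 1000/(85100/981) − 10 = 1300/851 in ≈ 1.528 in
Ia = 0.2·(1300/851) = 260/851 in ≈ 0.306 in

S = 1300/851 in ≈ 1.528 in; Ia = 260/851 in ≈ 0.306 in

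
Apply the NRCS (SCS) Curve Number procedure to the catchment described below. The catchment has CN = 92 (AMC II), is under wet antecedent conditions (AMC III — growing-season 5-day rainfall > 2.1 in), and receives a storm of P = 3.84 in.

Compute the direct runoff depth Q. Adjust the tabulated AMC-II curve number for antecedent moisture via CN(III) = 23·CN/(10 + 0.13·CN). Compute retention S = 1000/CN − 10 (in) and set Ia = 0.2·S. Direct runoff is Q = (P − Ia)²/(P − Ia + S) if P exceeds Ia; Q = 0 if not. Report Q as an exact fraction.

Q = 38725729/11320600 in ≈ 3.421 in

Adjust CN=92 to AMC III: 23·92/(10 + 0.13·92) → 2116 ÷ (549/25) = 52900/549 ≈ 96.357
Retention S: 1000/CN − 10 with CN=96.357 → S = 200/529 ≈ 0.378 in
Ia = 0.2·(200/529) = 40/529 in ≈ 0.076 in
Since P=3.840 > Ia=0.076: effective rainfall P−Ia = 49784/13225 in
Runoff Q = (P−Ia)²/(P−Ia+S) = (3.764)²/(3.764+0.378) = 38725729/11320600 ≈ 3.421 in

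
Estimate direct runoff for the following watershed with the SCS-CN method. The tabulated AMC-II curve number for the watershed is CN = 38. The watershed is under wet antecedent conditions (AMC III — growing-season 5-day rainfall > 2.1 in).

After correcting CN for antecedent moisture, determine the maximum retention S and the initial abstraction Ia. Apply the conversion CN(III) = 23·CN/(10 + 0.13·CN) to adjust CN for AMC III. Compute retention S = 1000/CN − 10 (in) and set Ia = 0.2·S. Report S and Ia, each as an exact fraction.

S = 3100/437 in ≈ 7.094 in; Ia = 620/437 in ≈ 1.419 in

Adjust CN=38 to AMC III: 23·38/(10 + 0.13·38) → 874 ÷ (747/50) = 43700/747 ≈ 58.501
S = 1000/(43700/747) − 10 = 3100/437 in ≈ 7.094 in
Initial abstraction Ia = S/5 = (3100/437)/5 = 620/437 ≈ 1.419 in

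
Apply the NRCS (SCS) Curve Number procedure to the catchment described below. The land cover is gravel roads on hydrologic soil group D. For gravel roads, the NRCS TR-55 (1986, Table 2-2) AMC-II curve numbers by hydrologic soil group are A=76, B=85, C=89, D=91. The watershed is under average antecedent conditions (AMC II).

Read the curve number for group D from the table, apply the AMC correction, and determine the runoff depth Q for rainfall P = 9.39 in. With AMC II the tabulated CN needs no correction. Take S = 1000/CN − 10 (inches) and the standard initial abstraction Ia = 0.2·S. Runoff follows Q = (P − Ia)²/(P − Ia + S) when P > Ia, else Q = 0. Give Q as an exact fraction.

NRCS table: gravel roads, soil group D → CN(II) = 91
CN(II) = 91; AMC II needs no correction.
S = 1000/91 − 10 = 90/91 in ≈ 0.989 in
Ia = 0.2·(90/91) = 18/91 in ≈ 0.198 in
P − Ia = 9.390 − 0.198 = 83649/9100 ≈ 9.192 in (> 0, runoff occurs)
Runoff Q = (P−Ia)²/(P−Ia+S) = (9.192)²/(9.192+0.989) = 2332385067/281035300 ≈ 8.299 in

Q = 2332385067/281035300 in ≈ 8.299 in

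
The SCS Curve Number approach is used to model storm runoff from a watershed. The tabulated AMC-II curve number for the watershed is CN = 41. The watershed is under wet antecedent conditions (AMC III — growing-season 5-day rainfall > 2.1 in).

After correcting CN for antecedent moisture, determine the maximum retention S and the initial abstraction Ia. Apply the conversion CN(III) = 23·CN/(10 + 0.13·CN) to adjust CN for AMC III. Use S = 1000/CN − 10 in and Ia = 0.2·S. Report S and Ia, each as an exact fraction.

S = 5900/943 in ≈ 6.257 in; Ia = 1180/943 in ≈ 1.251 in

CN(III) from CN(II)=41: (23·41)/(10 + 0.13·41) = 94300/1533 ≈ 61.513
Max retention: S = 1000/(94300/1533) − 10 = 5900/943 in (≈ 6.257 in)
Ia = 0.2S: 0.2·6.257 = 1.251 in (exactly 1180/943)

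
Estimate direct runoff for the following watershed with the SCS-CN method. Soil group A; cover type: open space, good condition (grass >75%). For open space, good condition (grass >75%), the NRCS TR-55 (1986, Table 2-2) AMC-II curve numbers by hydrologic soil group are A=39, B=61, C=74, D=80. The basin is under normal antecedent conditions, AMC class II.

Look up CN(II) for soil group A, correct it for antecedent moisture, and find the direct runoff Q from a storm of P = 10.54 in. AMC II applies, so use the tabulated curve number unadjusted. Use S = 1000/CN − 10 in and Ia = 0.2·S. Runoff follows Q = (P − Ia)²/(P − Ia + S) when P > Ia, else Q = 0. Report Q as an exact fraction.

Q = 208889209/87658350 in ≈ 2.383 in

NRCS table: open space, good condition (grass >75%), soil group A → CN(II) = 39
AMC II — tabulated CN = 39 applies directly.
Retention S: 1000/CN − 10 with CN=39.000 → S = 610/39 ≈ 15.641 in
Initial abstraction Ia = S/5 = (610/39)/5 = 122/39 ≈ 3.128 in
Since P=10.540 > Ia=3.128: effective rainfall P−Ia = 14453/1950 in
Q: (14453/1950)² ÷ (44953/1950) = 208889209/87658350 in (≈ 2.383 in)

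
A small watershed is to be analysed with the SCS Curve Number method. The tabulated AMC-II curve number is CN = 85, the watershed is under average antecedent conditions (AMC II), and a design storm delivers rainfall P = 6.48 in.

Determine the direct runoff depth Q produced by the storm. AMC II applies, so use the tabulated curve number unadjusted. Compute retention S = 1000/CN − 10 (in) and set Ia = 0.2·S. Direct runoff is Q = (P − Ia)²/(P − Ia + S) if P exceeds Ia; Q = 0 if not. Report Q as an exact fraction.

Q = 1130136/237575 in ≈ 4.757 in

CN(II) = 85; AMC II needs no correction.
Max retention: S = 1000/85 − 10 = 30/17 in (≈ 1.765 in)
Initial abstraction Ia = S/5 = (30/17)/5 = 6/17 ≈ 0.353 in
P − Ia = 6.480 − 0.353 = 2604/425 ≈ 6.127 in (> 0, runoff occurs)
Q = (2604/425)²/((2604/425) + 30/17) = (6780816/180625)/(3354/425) = 1130136/237575 in ≈ 4.757 in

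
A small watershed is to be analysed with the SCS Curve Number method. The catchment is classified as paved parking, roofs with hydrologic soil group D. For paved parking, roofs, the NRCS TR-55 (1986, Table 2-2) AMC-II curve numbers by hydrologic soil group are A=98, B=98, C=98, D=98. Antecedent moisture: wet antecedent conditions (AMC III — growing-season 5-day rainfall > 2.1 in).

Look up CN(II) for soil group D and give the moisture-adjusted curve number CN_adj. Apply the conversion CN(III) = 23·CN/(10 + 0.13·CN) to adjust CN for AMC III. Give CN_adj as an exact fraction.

CN_adj = 112700/1137 ≈ 99.120

NRCS table: paved parking, roofs, soil group D → CN(II) = 98
CN(III) from CN(II)=98: (23·98)/(10 + 0.13·98) = 112700/1137 ≈ 99.120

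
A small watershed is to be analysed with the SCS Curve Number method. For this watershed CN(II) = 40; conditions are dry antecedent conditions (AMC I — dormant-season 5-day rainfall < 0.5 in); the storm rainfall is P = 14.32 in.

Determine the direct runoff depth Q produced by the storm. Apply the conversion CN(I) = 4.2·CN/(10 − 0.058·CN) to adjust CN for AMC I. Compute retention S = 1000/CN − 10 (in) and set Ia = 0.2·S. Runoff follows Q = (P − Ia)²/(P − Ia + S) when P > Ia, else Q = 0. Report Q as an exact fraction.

Q = 788768/656775 in ≈ 1.201 in

Dry (AMC I): CN(I) = 4.2·40/(10 − 0.058·40) = 168/(192/25) = 175/8 ≈ 21.875
Retention S: 1000/CN − 10 with CN=21.875 → S = 250/7 ≈ 35.714 in
Initial abstraction Ia = S/5 = (250/7)/5 = 50/7 ≈ 7.143 in
Excess rainfall: 14.320 − 7.143 = 7.177 in; P > Ia so Q > 0
Q: (1256/175)² ÷ (7506/175) = 788768/656775 in (≈ 1.201 in)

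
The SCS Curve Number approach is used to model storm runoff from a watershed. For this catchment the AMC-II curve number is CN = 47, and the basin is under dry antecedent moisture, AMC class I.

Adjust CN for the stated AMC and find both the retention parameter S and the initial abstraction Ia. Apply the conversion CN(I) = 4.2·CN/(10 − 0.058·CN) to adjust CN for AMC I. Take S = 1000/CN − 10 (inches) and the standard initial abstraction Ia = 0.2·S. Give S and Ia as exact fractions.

S = 26500/987 in ≈ 26.849 in; Ia = 5300/987 in ≈ 5.370 in

Adjust CN=47 to AMC I: 4.2·47/(10 − 0.058·47) → (987/5) ÷ (3637/500) = 98700/3637 ≈ 27.138
Max retention: S = 1000/(98700/3637) − 10 = 26500/987 in (≈ 26.849 in)
Initial abstraction Ia = S/5 = (26500/987)/5 = 5300/987 ≈ 5.370 in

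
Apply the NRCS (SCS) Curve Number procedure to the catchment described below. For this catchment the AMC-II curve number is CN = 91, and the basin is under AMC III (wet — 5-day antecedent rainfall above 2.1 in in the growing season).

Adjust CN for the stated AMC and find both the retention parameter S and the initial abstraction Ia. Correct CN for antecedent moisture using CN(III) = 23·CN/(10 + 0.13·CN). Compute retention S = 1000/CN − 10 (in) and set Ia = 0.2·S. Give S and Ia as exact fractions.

S = 900/2093 in ≈ 0.430 in; Ia = 180/2093 in ≈ 0.086 in

Wet (AMC III): CN(III) = 23·91/(10 + 0.13·91) = 2093/(2183/100) = 209300/2183 ≈ 95.877
S = 1000/(209300/2183) − 10 = 900/2093 in ≈ 0.430 in
Ia = 0.2·(900/2093) = 180/2093 in ≈ 0.086 in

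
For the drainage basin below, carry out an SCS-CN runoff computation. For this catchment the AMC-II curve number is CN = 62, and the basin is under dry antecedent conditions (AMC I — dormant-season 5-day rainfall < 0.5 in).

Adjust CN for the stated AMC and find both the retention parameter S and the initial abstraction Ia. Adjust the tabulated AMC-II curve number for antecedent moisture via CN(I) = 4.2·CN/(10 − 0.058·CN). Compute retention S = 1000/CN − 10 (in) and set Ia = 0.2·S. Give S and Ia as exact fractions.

CN(I) from CN(II)=62: (4.2·62)/(10 − 0.058·62) = 65100/1601 ≈ 40.662
Retention S: 1000/CN − 10 with CN=40.662 → S = 9500/651 ≈ 14.593 in
Initial abstraction Ia = S/5 = (9500/651)/5 = 1900/651 ≈ 2.919 in

S = 9500/651 in ≈ 14.593 in; Ia = 1900/651 in ≈ 2.919 in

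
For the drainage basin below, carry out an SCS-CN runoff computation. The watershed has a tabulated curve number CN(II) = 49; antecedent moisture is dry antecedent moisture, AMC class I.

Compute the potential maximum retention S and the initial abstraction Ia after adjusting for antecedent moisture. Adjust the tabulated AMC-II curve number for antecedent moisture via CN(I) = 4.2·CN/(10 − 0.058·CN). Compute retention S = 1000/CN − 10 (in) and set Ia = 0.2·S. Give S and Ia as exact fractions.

S = 8500/343 in ≈ 24.781 in; Ia = 1700/343 in ≈ 4.956 in

CN(I) from CN(II)=49: (4.2·49)/(10 − 0.058·49) = 34300/1193 ≈ 28.751
Retention S: 1000/CN − 10 with CN=28.751 → S = 8500/343 ≈ 24.781 in
Initial abstraction Ia = S/5 = (8500/343)/5 = 1700/343 ≈ 4.956 in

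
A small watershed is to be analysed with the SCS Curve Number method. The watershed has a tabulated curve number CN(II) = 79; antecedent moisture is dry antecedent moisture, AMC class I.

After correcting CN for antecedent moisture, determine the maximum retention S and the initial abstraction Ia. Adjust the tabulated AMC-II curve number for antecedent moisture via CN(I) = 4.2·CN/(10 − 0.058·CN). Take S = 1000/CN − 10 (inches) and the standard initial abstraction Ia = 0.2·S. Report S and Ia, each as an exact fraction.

S = 500/79 in ≈ 6.329 in; Ia = 100/79 in ≈ 1.266 in

CN(I) from CN(II)=79: (4.2·79)/(10 − 0.058·79) = 7900/129 ≈ 61.240
Max retention: S = 1000/(7900/129) − 10 = 500/79 in (≈ 6.329 in)
Ia = 0.2S: 0.2·6.329 = 1.266 in (exactly 100/79)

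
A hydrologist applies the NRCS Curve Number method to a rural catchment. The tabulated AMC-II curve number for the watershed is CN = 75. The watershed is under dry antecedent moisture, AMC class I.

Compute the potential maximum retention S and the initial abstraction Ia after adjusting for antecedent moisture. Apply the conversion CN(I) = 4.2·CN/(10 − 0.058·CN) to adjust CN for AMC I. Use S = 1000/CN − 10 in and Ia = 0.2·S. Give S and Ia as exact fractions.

Dry (AMC I): CN(I) = 4.2·75/(10 − 0.058·75) = 315/(113/20) = 6300/113 ≈ 55.752
Max retention: S = 1000/(6300/113) − 10 = 500/63 in (≈ 7.937 in)
Initial abstraction Ia = S/5 = (500/63)/5 = 100/63 ≈ 1.587 in

S = 500/63 in ≈ 7.937 in; Ia = 100/63 in ≈ 1.587 in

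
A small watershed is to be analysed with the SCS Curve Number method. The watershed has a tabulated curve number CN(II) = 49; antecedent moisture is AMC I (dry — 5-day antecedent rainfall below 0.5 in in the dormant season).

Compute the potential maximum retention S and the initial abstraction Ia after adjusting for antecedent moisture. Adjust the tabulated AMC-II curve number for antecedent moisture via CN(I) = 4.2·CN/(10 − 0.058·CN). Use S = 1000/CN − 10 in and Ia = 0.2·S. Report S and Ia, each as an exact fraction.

S = 8500/343 in ≈ 24.781 in; Ia = 1700/343 in ≈ 4.956 in

Dry (AMC I): CN(I) = 4.2·49/(10 − 0.058·49) = (1029/5)/(3579/500) = 34300/1193 ≈ 28.751
Max retention: S = 1000/(34300/1193) − 10 = 8500/343 in (≈ 24.781 in)
Ia = 0.2S: 0.2·24.781 = 4.956 in (exactly 1700/343)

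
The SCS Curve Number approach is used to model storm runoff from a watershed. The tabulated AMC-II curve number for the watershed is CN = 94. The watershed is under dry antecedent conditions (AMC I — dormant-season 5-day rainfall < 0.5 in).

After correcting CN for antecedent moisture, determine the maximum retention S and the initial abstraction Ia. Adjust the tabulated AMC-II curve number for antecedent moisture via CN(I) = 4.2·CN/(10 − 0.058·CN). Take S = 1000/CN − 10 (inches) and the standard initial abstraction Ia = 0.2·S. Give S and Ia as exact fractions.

S = 500/329 in ≈ 1.520 in; Ia = 100/329 in ≈ 0.304 in

CN(I) from CN(II)=94: (4.2·94)/(10 − 0.058·94) = 32900/379 ≈ 86.807
Max retention: S = 1000/(32900/379) − 10 = 500/329 in (≈ 1.520 in)
Initial abstraction Ia = S/5 = (500/329)/5 = 100/329 ≈ 0.304 in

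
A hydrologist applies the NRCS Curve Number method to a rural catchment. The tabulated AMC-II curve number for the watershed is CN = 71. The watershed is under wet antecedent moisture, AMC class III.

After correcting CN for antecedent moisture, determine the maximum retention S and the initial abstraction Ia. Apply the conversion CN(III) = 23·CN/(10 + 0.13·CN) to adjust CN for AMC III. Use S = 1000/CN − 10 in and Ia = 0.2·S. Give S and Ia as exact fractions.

S = 2900/1633 in ≈ 1.776 in; Ia = 580/1633 in ≈ 0.355 in

Adjust CN=71 to AMC III: 23·71/(10 + 0.13·71) → 1633 ÷ (1923/100) = 163300/1923 ≈ 84.919
Max retention: S = 1000/(163300/1923) − 10 = 2900/1633 in (≈ 1.776 in)
Initial abstraction Ia = S/5 = (2900/1633)/5 = 580/1633 ≈ 0.355 in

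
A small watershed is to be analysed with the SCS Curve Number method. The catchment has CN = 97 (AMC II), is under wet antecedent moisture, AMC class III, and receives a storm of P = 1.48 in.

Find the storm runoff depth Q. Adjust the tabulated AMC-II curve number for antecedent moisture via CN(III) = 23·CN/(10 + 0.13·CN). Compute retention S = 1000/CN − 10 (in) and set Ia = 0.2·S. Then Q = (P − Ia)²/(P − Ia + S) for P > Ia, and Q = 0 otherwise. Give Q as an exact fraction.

Wet (AMC III): CN(III) = 23·97/(10 + 0.13·97) = 2231/(2261/100) = 223100/2261 ≈ 98.673
Max retention: S = 1000/(223100/2261) − 10 = 300/2231 in (≈ 0.134 in)
Ia = 0.2·(300/2231) = 60/2231 in ≈ 0.027 in
Since P=1.480 > Ia=0.027: effective rainfall P−Ia = 81047/55775 in
Q: (81047/55775)² ÷ (88547/55775) = 6568616209/4938708925 in (≈ 1.330 in)

Q = 6568616209/4938708925 in ≈ 1.330 in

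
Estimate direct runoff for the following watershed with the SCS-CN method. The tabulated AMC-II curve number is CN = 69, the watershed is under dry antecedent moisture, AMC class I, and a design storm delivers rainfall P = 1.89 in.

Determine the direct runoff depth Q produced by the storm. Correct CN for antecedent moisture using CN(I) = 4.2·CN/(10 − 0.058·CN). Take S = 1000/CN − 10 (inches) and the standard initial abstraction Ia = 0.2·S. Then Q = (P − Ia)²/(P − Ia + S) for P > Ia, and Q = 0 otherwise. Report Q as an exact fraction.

Q = 0 in ≈ 0.000 in

Dry (AMC I): CN(I) = 4.2·69/(10 − 0.058·69) = (1449/5)/(2999/500) = 144900/2999 ≈ 48.316
S = 1000/(144900/2999) − 10 = 15500/1449 in ≈ 10.697 in
Ia = 0.2·(15500/1449) = 3100/1449 in ≈ 2.139 in
P = 1.890 ≤ Ia = 2.139 in: entire storm abstracted, Q = 0.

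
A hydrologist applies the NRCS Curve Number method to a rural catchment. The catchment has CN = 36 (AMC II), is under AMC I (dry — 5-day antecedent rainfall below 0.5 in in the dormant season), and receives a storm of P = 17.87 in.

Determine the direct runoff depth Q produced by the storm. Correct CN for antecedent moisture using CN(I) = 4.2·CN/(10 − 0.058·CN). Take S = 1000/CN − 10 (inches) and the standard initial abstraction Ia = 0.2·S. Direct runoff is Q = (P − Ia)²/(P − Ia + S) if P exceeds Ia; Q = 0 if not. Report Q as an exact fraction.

Adjust CN=36 to AMC I: 4.2·36/(10 − 0.058·36) → (756/5) ÷ (989/125) = 18900/989 ≈ 19.110
S = 1000/(18900/989) − 10 = 8000/189 in ≈ 42.328 in
Initial abstraction Ia = S/5 = (8000/189)/5 = 1600/189 ≈ 8.466 in
Since P=17.870 > Ia=8.466: effective rainfall P−Ia = 177743/18900 in
Runoff Q = (P−Ia)²/(P−Ia+S) = (9.404)²/(9.404+42.328) = 31592574049/18479342700 ≈ 1.710 in

Q = 31592574049/18479342700 in ≈ 1.710 in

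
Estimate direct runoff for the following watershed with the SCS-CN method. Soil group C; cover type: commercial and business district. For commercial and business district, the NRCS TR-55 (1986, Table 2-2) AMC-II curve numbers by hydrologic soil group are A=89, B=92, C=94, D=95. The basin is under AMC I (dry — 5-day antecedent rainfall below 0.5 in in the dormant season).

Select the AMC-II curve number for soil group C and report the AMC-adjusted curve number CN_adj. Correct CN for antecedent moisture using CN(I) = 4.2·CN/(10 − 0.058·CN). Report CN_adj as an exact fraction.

CN_adj = 32900/379 ≈ 86.807

NRCS table: commercial and business district, soil group C → CN(II) = 94
Dry (AMC I): CN(I) = 4.2·94/(10 − 0.058·94) = (1974/5)/(1137/250) = 32900/379 ≈ 86.807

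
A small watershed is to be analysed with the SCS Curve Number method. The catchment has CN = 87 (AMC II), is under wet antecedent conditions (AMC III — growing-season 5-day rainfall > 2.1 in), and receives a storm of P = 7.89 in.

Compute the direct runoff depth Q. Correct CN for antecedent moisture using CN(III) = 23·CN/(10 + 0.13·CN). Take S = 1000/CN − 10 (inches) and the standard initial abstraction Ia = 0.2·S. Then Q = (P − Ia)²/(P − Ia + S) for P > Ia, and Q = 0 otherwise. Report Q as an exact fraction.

Q = 2411153678521/336726078900 in ≈ 7.161 in

Wet (AMC III): CN(III) = 23·87/(10 + 0.13·87) = 2001/(2131/100) = 200100/2131 ≈ 93.900
S = 1000/(200100/2131) − 10 = 1300/2001 in ≈ 0.650 in
Ia = 0.2·(1300/2001) = 260/2001 in ≈ 0.130 in
P − Ia = 7.890 − 0.130 = 1552789/200100 ≈ 7.760 in (> 0, runoff occurs)
Runoff Q = (P−Ia)²/(P−Ia+S) = (7.760)²/(7.760+0.650) = 2411153678521/336726078900 ≈ 7.161 in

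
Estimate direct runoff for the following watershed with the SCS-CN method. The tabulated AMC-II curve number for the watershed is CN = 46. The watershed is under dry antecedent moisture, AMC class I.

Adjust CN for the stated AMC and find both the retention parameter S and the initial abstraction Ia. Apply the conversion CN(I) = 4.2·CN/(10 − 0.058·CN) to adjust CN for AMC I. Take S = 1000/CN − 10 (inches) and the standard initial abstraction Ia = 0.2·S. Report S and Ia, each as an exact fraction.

S = 4500/161 in ≈ 27.950 in; Ia = 900/161 in ≈ 5.590 in

Dry (AMC I): CN(I) = 4.2·46/(10 − 0.058·46) = (966/5)/(1833/250) = 16100/611 ≈ 26.350
Max retention: S = 1000/(16100/611) − 10 = 4500/161 in (≈ 27.950 in)
Ia = 0.2·(4500/161) = 900/161 in ≈ 5.590 in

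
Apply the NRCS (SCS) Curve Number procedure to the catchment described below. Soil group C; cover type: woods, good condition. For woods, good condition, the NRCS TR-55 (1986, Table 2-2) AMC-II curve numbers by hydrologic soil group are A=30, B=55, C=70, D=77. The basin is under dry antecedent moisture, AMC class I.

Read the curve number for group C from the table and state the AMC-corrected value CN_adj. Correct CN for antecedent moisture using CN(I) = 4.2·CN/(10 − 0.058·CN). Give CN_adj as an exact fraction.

NRCS table: woods, good condition, soil group C → CN(II) = 70
CN(I) from CN(II)=70: (4.2·70)/(10 − 0.058·70) = 4900/99 ≈ 49.495

CN_adj = 4900/99 ≈ 49.495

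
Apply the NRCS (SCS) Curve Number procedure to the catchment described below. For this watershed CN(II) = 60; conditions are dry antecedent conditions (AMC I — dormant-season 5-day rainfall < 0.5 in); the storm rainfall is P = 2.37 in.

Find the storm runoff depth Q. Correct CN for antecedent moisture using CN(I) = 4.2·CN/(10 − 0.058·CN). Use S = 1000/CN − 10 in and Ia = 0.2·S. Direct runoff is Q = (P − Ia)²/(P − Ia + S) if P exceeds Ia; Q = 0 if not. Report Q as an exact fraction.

CN(I) from CN(II)=60: (4.2·60)/(10 − 0.058·60) = 6300/163 ≈ 38.650
Retention S: 1000/CN − 10 with CN=38.650 → S = 1000/63 ≈ 15.873 in
Ia = 0.2·(1000/63) = 200/63 in ≈ 3.175 in
P = 2.370 ≤ Ia = 3.175 in: entire storm abstracted, Q = 0.

Q = 0 in ≈ 0.000 in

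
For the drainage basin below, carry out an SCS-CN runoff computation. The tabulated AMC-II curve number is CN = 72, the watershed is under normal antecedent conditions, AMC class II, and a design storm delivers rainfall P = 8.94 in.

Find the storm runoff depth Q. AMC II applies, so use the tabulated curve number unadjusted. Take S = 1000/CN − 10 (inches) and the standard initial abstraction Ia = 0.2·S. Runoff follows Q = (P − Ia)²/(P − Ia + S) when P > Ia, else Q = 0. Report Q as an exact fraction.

AMC II — tabulated CN = 72 applies directly.
Retention S: 1000/CN − 10 with CN=72.000 → S = 35/9 ≈ 3.889 in
Ia = 0.2S: 0.2·3.889 = 0.778 in (exactly 7/9)
Since P=8.940 > Ia=0.778: effective rainfall P−Ia = 3673/450 in
Runoff Q = (P−Ia)²/(P−Ia+S) = (8.162)²/(8.162+3.889) = 13490929/2440350 ≈ 5.528 in

Q = 13490929/2440350 in ≈ 5.528 in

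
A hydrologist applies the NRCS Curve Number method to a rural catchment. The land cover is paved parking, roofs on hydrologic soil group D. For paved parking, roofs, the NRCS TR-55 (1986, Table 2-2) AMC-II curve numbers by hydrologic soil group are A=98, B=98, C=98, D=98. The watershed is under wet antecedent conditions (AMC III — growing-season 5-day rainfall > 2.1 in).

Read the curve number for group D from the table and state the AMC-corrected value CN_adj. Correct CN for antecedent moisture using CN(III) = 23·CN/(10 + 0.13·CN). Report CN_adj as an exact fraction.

CN_adj = 112700/1137 ≈ 99.120

NRCS table: paved parking, roofs, soil group D → CN(II) = 98
Wet (AMC III): CN(III) = 23·98/(10 + 0.13·98) = 2254/(1137/50) = 112700/1137 ≈ 99.120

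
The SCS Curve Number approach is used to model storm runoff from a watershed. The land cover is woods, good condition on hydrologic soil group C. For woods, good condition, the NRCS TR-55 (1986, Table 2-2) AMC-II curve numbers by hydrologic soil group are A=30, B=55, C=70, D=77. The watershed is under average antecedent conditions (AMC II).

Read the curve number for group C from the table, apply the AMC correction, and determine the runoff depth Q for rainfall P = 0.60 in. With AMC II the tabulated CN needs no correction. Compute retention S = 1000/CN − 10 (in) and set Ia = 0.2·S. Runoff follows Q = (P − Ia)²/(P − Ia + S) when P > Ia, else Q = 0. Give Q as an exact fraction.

Q = 0 in ≈ 0.000 in

NRCS table: woods, good condition, soil group C → CN(II) = 70
CN(II) = 70; AMC II needs no correction.
S = 1000/70 − 10 = 30/7 in ≈ 4.286 in
Ia = 0.2S: 0.2·4.286 = 0.857 in (exactly 6/7)
P = 0.600 ≤ Ia = 0.857 in: entire storm abstracted, Q = 0.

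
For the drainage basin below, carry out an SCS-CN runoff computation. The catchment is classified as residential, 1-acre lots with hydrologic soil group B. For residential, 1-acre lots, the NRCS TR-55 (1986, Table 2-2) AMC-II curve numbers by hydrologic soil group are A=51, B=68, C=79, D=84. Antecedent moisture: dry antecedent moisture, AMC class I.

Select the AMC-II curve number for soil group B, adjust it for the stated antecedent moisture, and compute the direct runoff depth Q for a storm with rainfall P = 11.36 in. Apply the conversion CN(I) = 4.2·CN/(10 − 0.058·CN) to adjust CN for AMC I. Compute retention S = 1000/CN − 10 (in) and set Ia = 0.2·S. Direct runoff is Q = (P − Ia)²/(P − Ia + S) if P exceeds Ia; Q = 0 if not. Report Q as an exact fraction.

NRCS table: residential, 1-acre lots, soil group B → CN(II) = 68
Dry (AMC I): CN(I) = 4.2·68/(10 − 0.058·68) = (1428/5)/(757/125) = 35700/757 ≈ 47.160
S = 1000/(35700/757) − 10 = 4000/357 in ≈ 11.204 in
Initial abstraction Ia = S/5 = (4000/357)/5 = 800/357 ≈ 2.241 in
P − Ia = 11.360 − 2.241 = 81388/8925 ≈ 9.119 in (> 0, runoff occurs)
Q: (81388/8925)² ÷ (181388/8925) = 1656001636/404721975 in (≈ 4.092 in)

Q = 1656001636/404721975 in ≈ 4.092 in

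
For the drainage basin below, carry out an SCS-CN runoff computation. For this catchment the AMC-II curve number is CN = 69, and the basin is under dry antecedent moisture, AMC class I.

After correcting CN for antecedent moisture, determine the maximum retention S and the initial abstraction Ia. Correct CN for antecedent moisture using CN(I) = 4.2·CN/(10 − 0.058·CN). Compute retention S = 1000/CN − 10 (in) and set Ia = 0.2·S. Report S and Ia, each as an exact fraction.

Adjust CN=69 to AMC I: 4.2·69/(10 − 0.058·69) → (1449/5) ÷ (2999/500) = 144900/2999 ≈ 48.316
S = 1000/(144900/2999) − 10 = 15500/1449 in ≈ 10.697 in
Initial abstraction Ia = S/5 = (15500/1449)/5 = 3100/1449 ≈ 2.139 in

S = 15500/1449 in ≈ 10.697 in; Ia = 3100/1449 in ≈ 2.139 in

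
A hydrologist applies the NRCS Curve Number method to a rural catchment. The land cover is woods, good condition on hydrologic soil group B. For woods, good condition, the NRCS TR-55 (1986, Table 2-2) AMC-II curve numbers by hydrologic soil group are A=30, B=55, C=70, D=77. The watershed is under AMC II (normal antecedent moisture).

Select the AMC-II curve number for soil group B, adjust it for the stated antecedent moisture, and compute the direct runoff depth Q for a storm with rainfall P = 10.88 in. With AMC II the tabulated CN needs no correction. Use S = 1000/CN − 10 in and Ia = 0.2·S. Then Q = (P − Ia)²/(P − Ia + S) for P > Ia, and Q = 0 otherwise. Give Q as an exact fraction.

Q = 1615441/329450 in ≈ 4.903 in

NRCS table: woods, good condition, soil group B → CN(II) = 55
CN(II) = 55; AMC II needs no correction.
Max retention: S = 1000/55 − 10 = 90/11 in (≈ 8.182 in)
Ia = 0.2·(90/11) = 18/11 in ≈ 1.636 in
Excess rainfall: 10.880 − 1.636 = 9.244 in; P > Ia so Q > 0
Q = (2542/275)²/((2542/275) + 90/11) = (6461764/75625)/(4792/275) = 1615441/329450 in ≈ 4.903 in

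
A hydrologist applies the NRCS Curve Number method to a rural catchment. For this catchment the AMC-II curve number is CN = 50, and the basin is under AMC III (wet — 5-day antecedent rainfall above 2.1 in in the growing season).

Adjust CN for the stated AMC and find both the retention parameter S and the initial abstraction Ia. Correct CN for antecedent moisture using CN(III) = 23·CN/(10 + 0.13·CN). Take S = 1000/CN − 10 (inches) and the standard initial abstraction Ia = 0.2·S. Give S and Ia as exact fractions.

S = 100/23 in ≈ 4.348 in; Ia = 20/23 in ≈ 0.870 in

Wet (AMC III): CN(III) = 23·50/(10 + 0.13·50) = 1150/(33/2) = 2300/33 ≈ 69.697
Max retention: S = 1000/(2300/33) − 10 = 100/23 in (≈ 4.348 in)
Ia = 0.2S: 0.2·4.348 = 0.870 in (exactly 20/23)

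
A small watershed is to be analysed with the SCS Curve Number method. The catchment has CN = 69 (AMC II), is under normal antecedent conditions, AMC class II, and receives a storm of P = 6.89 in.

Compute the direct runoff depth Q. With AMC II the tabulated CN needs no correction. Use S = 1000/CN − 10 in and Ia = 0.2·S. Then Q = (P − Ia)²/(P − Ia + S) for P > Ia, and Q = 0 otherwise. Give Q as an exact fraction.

Q = 1709078281/499152900 in ≈ 3.424 in

CN(II) = 69; AMC II needs no correction.
Max retention: S = 1000/69 − 10 = 310/69 in (≈ 4.493 in)
Initial abstraction Ia = S/5 = (310/69)/5 = 62/69 ≈ 0.899 in
P − Ia = 6.890 − 0.899 = 41341/6900 ≈ 5.991 in (> 0, runoff occurs)
Q: (41341/6900)² ÷ (72341/6900) = 1709078281/499152900 in (≈ 3.424 in)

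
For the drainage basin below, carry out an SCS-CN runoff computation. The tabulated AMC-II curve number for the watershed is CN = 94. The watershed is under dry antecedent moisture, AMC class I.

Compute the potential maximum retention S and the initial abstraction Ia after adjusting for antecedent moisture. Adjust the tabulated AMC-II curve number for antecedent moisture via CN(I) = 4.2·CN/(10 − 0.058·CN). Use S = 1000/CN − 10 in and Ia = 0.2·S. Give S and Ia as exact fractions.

S = 500/329 in ≈ 1.520 in; Ia = 100/329 in ≈ 0.304 in

CN(I) from CN(II)=94: (4.2·94)/(10 − 0.058·94) = 32900/379 ≈ 86.807
S = 1000/(32900/379) − 10 = 500/329 in ≈ 1.520 in
Ia = 0.2·(500/329) = 100/329 in ≈ 0.304 in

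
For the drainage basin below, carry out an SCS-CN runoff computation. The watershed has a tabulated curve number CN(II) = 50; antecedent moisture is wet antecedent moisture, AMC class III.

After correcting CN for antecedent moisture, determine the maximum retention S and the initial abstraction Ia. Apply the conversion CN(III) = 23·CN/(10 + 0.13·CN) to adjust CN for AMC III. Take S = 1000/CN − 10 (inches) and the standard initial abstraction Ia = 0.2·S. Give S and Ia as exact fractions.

S = 100/23 in ≈ 4.348 in; Ia = 20/23 in ≈ 0.870 in

CN(III) from CN(II)=50: (23·50)/(10 + 0.13·50) = 2300/33 ≈ 69.697
Retention S: 1000/CN − 10 with CN=69.697 → S = 100/23 ≈ 4.348 in
Ia = 0.2·(100/23) = 20/23 in ≈ 0.870 in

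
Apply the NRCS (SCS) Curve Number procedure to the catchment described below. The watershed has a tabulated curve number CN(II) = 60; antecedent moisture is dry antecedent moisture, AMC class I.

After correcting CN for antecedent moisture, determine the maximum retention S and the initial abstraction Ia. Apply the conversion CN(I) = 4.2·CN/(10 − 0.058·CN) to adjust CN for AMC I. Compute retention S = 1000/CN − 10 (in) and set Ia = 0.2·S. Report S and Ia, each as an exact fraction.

Dry (AMC I): CN(I) = 4.2·60/(10 − 0.058·60) = 252/(163/25) = 6300/163 ≈ 38.650
Max retention: S = 1000/(6300/163) − 10 = 1000/63 in (≈ 15.873 in)
Initial abstraction Ia = S/5 = (1000/63)/5 = 200/63 ≈ 3.175 in

S = 1000/63 in ≈ 15.873 in; Ia = 200/63 in ≈ 3.175 in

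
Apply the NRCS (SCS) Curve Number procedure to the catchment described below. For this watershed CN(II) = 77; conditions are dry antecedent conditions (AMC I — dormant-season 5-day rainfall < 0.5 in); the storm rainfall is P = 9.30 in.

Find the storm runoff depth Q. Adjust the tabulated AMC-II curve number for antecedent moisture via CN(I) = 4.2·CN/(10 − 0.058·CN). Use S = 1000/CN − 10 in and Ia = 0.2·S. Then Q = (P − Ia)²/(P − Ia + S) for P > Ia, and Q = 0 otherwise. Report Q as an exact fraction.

Dry (AMC I): CN(I) = 4.2·77/(10 − 0.058·77) = (1617/5)/(2767/500) = 161700/2767 ≈ 58.439
Retention S: 1000/CN − 10 with CN=58.439 → S = 11500/1617 ≈ 7.112 in
Ia = 0.2·(11500/1617) = 2300/1617 in ≈ 1.422 in
Since P=9.300 > Ia=1.422: effective rainfall P−Ia = 127381/16170 in
Q = (127381/16170)²/((127381/16170) + 11500/1617) = (16225919161/261468900)/(242381/16170) = 16225919161/3919300770 in ≈ 4.140 in

Q = 16225919161/3919300770 in ≈ 4.140 in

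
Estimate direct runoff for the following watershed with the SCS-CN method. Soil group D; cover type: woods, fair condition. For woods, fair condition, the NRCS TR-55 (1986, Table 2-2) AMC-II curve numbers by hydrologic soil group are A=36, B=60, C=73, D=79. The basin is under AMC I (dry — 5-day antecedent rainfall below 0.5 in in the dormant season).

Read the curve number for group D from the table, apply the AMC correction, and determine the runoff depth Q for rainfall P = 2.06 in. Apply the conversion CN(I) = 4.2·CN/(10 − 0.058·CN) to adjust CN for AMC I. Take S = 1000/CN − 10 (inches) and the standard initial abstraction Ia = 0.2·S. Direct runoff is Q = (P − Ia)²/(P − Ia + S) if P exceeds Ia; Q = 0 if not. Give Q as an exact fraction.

NRCS table: woods, fair condition, soil group D → CN(II) = 79
Dry (AMC I): CN(I) = 4.2·79/(10 − 0.058·79) = (1659/5)/(2709/500) = 7900/129 ≈ 61.240
Retention S: 1000/CN − 10 with CN=61.240 → S = 500/79 ≈ 6.329 in
Ia = 0.2S: 0.2·6.329 = 1.266 in (exactly 100/79)
Excess rainfall: 2.060 − 1.266 = 0.794 in; P > Ia so Q > 0
Q: (3137/3950)² ÷ (28137/3950) = 9840769/111141150 in (≈ 0.089 in)

Q = 9840769/111141150 in ≈ 0.089 in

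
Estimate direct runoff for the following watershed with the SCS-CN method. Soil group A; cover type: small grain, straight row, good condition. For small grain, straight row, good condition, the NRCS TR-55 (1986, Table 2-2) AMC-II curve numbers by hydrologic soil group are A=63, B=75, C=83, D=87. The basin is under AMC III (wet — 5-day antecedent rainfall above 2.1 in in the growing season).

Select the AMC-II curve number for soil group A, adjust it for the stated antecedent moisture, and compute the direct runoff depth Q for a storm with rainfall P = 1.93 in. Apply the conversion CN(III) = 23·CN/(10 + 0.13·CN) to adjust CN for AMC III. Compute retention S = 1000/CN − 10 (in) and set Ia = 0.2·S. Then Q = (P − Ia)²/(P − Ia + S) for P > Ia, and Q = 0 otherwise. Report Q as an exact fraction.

Q = 42294801649/83412699300 in ≈ 0.507 in

NRCS table: small grain, straight row, good condition, soil group A → CN(II) = 63
Adjust CN=63 to AMC III: 23·63/(10 + 0.13·63) → 1449 ÷ (1819/100) = 144900/1819 ≈ 79.659
Max retention: S = 1000/(144900/1819) − 10 = 3700/1449 in (≈ 2.553 in)
Initial abstraction Ia = S/5 = (3700/1449)/5 = 740/1449 ≈ 0.511 in
Excess rainfall: 1.930 − 0.511 = 1.419 in; P > Ia so Q > 0
Q = (205657/144900)²/((205657/144900) + 3700/1449) = (42294801649/20996010000)/(575657/144900) = 42294801649/83412699300 in ≈ 0.507 in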